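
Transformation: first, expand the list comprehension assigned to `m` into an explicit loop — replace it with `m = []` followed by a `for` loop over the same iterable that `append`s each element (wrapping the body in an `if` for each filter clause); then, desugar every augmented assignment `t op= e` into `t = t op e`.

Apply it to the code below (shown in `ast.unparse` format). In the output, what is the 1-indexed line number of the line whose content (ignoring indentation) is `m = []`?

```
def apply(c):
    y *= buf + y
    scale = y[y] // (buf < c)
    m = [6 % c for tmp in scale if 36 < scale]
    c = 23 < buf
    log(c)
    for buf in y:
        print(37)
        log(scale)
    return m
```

4

Transformed code:
def apply(c):
    y = y * (buf + y)
    scale = y[y] // (buf < c)
    m = []
    for tmp in scale:
        if 36 < scale:
            m.append(6 % c)
    c = 23 < buf
    log(c)
    for buf in y:
        print(37)
        log(scale)
    return m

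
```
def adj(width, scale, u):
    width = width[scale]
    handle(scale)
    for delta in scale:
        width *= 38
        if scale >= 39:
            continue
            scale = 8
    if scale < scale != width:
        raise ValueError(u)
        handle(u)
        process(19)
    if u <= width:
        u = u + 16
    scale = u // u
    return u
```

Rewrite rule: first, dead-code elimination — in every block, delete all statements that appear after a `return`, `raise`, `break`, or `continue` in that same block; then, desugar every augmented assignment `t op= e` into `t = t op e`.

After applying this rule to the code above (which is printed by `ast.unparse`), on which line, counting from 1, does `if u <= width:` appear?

10

Transformed code:
def adj(width, scale, u):
    width = width[scale]
    handle(scale)
    for delta in scale:
        width = width * 38
        if scale >= 39:
            continue
    if scale < scale != width:
        raise ValueError(u)
    if u <= width:
        u = u + 16
    scale = u // u
    return u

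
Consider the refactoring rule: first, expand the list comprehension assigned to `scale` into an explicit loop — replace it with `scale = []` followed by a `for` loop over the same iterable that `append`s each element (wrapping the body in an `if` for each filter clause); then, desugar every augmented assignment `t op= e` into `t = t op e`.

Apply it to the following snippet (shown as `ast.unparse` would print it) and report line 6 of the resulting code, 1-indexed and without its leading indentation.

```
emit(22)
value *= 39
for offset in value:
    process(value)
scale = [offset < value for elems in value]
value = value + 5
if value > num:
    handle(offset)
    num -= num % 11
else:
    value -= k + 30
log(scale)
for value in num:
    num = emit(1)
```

Transformed code:
emit(22)
value = value * 39
for offset in value:
    process(value)
scale = []
for elems in value:
    scale.append(offset < value)
value = value + 5
if value > num:
    handle(offset)
    num = num - num % 11
else:
    value = value - (k + 30)
log(scale)
for value in num:
    num = emit(1)

for elems in value:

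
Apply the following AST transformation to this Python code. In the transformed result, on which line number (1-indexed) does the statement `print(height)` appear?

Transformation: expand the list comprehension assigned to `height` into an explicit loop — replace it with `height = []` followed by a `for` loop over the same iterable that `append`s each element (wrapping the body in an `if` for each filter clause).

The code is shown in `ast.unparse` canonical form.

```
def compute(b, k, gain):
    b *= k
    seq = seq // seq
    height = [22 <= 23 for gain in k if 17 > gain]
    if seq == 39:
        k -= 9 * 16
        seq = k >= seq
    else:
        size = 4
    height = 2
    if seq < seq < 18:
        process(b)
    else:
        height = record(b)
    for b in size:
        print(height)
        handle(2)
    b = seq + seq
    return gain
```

Transformed code:
def compute(b, k, gain):
    b *= k
    seq = seq // seq
    height = []
    for gain in k:
        if 17 > gain:
            height.append(22 <= 23)
    if seq == 39:
        k -= 9 * 16
        seq = k >= seq
    else:
        size = 4
    height = 2
    if seq < seq < 18:
        process(b)
    else:
        height = record(b)
    for b in size:
        print(height)
        handle(2)
    b = seq + seq
    return gain

19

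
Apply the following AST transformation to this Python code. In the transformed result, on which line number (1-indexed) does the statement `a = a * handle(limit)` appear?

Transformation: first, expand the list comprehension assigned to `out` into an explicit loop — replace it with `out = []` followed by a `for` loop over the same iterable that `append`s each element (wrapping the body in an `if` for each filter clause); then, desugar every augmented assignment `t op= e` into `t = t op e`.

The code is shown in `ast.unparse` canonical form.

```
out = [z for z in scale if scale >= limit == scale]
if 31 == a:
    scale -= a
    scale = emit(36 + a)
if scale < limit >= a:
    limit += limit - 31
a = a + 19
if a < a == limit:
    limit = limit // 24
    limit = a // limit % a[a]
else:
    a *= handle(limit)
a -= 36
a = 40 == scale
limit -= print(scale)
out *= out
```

15

Transformed code:
out = []
for z in scale:
    if scale >= limit == scale:
        out.append(z)
if 31 == a:
    scale = scale - a
    scale = emit(36 + a)
if scale < limit >= a:
    limit = limit + (limit - 31)
a = a + 19
if a < a == limit:
    limit = limit // 24
    limit = a // limit % a[a]
else:
    a = a * handle(limit)
a = a - 36
a = 40 == scale
limit = limit - print(scale)
out = out * out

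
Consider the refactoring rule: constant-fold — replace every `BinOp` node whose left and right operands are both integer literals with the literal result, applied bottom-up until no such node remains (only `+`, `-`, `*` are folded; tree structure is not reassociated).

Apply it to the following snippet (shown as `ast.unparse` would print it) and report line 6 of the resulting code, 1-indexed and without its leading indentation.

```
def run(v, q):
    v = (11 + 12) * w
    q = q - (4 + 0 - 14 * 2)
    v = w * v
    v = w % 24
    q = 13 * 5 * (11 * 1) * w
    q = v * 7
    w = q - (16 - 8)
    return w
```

Transformed code:
def run(v, q):
    v = 23 * w
    q = q - -24
    v = w * v
    v = w % 24
    q = 715 * w
    q = v * 7
    w = q - 8
    return w

q = 715 * w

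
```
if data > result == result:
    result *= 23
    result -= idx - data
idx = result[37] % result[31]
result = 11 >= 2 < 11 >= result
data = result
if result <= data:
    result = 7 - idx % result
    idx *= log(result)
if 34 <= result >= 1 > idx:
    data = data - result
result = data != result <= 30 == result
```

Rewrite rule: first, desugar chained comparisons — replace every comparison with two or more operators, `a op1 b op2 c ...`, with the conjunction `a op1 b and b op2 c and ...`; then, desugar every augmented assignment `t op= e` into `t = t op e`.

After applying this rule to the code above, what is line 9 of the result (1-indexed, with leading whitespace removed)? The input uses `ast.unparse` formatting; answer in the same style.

Transformed code:
if data > result and result == result:
    result = result * 23
    result = result - (idx - data)
idx = result[37] % result[31]
result = 11 >= 2 and 2 < 11 and (11 >= result)
data = result
if result <= data:
    result = 7 - idx % result
    idx = idx * log(result)
if 34 <= result and result >= 1 and (1 > idx):
    data = data - result
result = data != result and result <= 30 and (30 == result)

idx = idx * log(result)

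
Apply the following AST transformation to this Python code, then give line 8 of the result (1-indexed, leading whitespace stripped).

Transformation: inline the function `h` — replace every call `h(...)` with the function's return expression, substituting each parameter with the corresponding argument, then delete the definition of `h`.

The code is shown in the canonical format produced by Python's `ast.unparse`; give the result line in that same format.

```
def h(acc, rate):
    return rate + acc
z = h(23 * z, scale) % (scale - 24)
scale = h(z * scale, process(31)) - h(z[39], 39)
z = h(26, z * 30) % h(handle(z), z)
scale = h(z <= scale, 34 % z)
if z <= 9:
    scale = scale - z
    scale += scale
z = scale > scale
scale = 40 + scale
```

z = scale > scale

Transformed code:
z = (scale + 23 * z) % (scale - 24)
scale = process(31) + z * scale - (39 + z[39])
z = (z * 30 + 26) % (z + handle(z))
scale = 34 % z + (z <= scale)
if z <= 9:
    scale = scale - z
    scale += scale
z = scale > scale
scale = 40 + scale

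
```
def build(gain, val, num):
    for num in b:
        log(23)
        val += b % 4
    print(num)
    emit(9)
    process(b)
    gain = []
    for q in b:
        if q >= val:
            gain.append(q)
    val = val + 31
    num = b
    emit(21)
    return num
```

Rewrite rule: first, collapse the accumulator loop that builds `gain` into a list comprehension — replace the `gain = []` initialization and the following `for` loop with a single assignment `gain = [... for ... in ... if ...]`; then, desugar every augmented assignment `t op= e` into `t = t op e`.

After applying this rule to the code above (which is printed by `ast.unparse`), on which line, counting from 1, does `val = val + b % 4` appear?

Transformed code:
def build(gain, val, num):
    for num in b:
        log(23)
        val = val + b % 4
    print(num)
    emit(9)
    process(b)
    gain = [q for q in b if q >= val]
    val = val + 31
    num = b
    emit(21)
    return num

4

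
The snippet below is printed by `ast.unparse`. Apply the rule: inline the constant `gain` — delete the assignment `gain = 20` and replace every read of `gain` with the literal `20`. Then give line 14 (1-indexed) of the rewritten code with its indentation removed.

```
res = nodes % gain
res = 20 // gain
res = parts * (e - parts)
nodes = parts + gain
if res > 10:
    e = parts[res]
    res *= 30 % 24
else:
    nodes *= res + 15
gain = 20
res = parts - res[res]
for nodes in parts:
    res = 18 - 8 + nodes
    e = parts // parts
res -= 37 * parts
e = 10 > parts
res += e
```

res -= 37 * parts

Transformed code:
res = nodes % 20
res = 20 // 20
res = parts * (e - parts)
nodes = parts + 20
if res > 10:
    e = parts[res]
    res *= 30 % 24
else:
    nodes *= res + 15
res = parts - res[res]
for nodes in parts:
    res = 18 - 8 + nodes
    e = parts // parts
res -= 37 * parts
e = 10 > parts
res += e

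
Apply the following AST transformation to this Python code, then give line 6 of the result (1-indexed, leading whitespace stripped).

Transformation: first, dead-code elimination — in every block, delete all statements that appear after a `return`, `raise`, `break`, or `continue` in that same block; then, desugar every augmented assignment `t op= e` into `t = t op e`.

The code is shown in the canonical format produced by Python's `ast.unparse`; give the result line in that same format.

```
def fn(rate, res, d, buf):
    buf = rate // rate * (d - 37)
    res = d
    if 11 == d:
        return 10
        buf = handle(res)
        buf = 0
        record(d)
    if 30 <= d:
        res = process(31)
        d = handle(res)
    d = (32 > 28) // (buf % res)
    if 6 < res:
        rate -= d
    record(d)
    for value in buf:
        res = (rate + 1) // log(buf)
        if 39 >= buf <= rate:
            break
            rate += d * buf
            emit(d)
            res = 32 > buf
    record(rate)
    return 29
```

if 30 <= d:

Transformed code:
def fn(rate, res, d, buf):
    buf = rate // rate * (d - 37)
    res = d
    if 11 == d:
        return 10
    if 30 <= d:
        res = process(31)
        d = handle(res)
    d = (32 > 28) // (buf % res)
    if 6 < res:
        rate = rate - d
    record(d)
    for value in buf:
        res = (rate + 1) // log(buf)
        if 39 >= buf <= rate:
            break
    record(rate)
    return 29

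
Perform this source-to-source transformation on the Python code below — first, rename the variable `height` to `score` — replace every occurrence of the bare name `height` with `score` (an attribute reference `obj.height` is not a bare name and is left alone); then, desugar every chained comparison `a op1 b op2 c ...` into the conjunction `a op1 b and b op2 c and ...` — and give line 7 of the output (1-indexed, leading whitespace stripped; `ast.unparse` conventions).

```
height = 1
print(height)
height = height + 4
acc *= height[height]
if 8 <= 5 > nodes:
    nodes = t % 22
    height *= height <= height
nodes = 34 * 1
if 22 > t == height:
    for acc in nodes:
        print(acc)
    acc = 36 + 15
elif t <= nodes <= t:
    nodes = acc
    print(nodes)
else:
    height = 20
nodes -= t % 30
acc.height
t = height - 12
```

score *= score <= score

Transformed code:
score = 1
print(score)
score = score + 4
acc *= score[score]
if 8 <= 5 and 5 > nodes:
    nodes = t % 22
    score *= score <= score
nodes = 34 * 1
if 22 > t and t == score:
    for acc in nodes:
        print(acc)
    acc = 36 + 15
elif t <= nodes and nodes <= t:
    nodes = acc
    print(nodes)
else:
    score = 20
nodes -= t % 30
acc.height
t = score - 12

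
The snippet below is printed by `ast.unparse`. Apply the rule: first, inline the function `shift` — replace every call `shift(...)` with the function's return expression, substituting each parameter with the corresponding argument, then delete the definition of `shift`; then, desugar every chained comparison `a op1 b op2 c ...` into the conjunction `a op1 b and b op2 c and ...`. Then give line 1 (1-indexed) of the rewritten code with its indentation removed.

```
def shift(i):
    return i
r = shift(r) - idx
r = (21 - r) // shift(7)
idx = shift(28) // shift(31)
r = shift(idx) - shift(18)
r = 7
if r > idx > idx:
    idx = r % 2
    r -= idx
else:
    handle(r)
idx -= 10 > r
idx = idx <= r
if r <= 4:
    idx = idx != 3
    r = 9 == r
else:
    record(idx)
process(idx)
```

Transformed code:
r = r - idx
r = (21 - r) // 7
idx = 28 // 31
r = idx - 18
r = 7
if r > idx and idx > idx:
    idx = r % 2
    r -= idx
else:
    handle(r)
idx -= 10 > r
idx = idx <= r
if r <= 4:
    idx = idx != 3
    r = 9 == r
else:
    record(idx)
process(idx)

r = r - idx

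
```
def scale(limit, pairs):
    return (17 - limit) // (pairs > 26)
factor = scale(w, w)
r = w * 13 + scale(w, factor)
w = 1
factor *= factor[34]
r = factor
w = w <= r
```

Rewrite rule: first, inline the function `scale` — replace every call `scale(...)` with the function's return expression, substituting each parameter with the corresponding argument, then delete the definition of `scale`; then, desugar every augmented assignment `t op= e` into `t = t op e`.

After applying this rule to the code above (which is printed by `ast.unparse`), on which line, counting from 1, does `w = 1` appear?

3

Transformed code:
factor = (17 - w) // (w > 26)
r = w * 13 + (17 - w) // (factor > 26)
w = 1
factor = factor * factor[34]
r = factor
w = w <= r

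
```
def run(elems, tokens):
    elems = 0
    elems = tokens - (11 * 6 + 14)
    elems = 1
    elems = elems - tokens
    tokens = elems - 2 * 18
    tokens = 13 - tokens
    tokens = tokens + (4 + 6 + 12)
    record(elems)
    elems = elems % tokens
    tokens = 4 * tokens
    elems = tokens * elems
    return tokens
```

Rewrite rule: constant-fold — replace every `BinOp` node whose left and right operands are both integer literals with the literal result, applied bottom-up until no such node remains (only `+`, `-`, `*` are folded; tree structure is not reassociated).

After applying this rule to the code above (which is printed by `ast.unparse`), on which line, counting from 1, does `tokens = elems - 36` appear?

6

Transformed code:
def run(elems, tokens):
    elems = 0
    elems = tokens - 80
    elems = 1
    elems = elems - tokens
    tokens = elems - 36
    tokens = 13 - tokens
    tokens = tokens + 22
    record(elems)
    elems = elems % tokens
    tokens = 4 * tokens
    elems = tokens * elems
    return tokens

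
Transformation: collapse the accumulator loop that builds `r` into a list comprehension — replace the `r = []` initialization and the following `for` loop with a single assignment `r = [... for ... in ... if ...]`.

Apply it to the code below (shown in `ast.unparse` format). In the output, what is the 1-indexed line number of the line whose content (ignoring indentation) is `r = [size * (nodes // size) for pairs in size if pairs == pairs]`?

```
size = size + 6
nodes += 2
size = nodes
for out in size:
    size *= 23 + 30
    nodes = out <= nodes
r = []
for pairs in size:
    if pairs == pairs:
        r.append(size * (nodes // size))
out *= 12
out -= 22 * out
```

Transformed code:
size = size + 6
nodes += 2
size = nodes
for out in size:
    size *= 23 + 30
    nodes = out <= nodes
r = [size * (nodes // size) for pairs in size if pairs == pairs]
out *= 12
out -= 22 * out

7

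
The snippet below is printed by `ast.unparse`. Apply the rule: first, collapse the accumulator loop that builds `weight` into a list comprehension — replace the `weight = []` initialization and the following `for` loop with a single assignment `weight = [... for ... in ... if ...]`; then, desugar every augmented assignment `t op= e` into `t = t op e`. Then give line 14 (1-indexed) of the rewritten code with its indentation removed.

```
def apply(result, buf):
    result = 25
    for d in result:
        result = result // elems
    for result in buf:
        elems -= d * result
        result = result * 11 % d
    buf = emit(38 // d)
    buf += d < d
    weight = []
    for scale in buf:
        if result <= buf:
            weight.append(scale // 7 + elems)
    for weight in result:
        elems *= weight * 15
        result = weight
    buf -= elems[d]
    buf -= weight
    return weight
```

Transformed code:
def apply(result, buf):
    result = 25
    for d in result:
        result = result // elems
    for result in buf:
        elems = elems - d * result
        result = result * 11 % d
    buf = emit(38 // d)
    buf = buf + (d < d)
    weight = [scale // 7 + elems for scale in buf if result <= buf]
    for weight in result:
        elems = elems * (weight * 15)
        result = weight
    buf = buf - elems[d]
    buf = buf - weight
    return weight

buf = buf - elems[d]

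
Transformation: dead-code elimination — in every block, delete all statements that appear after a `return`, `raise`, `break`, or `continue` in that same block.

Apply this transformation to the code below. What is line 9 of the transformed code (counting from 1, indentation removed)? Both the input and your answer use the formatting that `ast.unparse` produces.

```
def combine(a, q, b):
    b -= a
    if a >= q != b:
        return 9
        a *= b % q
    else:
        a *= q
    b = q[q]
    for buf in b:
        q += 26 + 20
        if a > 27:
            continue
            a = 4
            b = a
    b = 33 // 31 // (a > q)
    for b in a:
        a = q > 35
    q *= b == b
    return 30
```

Transformed code:
def combine(a, q, b):
    b -= a
    if a >= q != b:
        return 9
    else:
        a *= q
    b = q[q]
    for buf in b:
        q += 26 + 20
        if a > 27:
            continue
    b = 33 // 31 // (a > q)
    for b in a:
        a = q > 35
    q *= b == b
    return 30

q += 26 + 20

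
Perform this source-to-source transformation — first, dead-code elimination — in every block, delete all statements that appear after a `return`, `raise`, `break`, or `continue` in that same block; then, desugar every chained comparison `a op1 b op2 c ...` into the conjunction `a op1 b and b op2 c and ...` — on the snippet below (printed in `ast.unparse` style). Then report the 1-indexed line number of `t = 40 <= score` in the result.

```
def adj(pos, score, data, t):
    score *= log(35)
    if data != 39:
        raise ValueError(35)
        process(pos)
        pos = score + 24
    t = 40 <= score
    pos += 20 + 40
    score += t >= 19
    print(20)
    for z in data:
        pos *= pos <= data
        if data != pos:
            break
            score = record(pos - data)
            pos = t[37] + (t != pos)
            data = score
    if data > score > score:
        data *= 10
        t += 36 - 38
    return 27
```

5

Transformed code:
def adj(pos, score, data, t):
    score *= log(35)
    if data != 39:
        raise ValueError(35)
    t = 40 <= score
    pos += 20 + 40
    score += t >= 19
    print(20)
    for z in data:
        pos *= pos <= data
        if data != pos:
            break
    if data > score and score > score:
        data *= 10
        t += 36 - 38
    return 27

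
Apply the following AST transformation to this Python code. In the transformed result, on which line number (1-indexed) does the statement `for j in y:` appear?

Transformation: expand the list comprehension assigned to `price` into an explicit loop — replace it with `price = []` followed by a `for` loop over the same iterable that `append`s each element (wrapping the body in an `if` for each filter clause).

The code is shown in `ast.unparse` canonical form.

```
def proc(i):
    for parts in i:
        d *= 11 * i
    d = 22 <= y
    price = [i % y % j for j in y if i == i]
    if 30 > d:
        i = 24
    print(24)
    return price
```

6

Transformed code:
def proc(i):
    for parts in i:
        d *= 11 * i
    d = 22 <= y
    price = []
    for j in y:
        if i == i:
            price.append(i % y % j)
    if 30 > d:
        i = 24
    print(24)
    return price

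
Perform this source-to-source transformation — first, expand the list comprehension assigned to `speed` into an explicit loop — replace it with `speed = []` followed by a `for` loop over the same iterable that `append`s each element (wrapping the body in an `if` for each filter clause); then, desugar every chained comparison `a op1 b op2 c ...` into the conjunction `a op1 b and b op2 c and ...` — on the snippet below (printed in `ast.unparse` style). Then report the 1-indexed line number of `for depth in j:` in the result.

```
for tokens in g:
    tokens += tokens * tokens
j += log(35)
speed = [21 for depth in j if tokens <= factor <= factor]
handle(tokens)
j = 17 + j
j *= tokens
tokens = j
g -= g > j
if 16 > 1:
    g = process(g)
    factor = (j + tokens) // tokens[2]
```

Transformed code:
for tokens in g:
    tokens += tokens * tokens
j += log(35)
speed = []
for depth in j:
    if tokens <= factor and factor <= factor:
        speed.append(21)
handle(tokens)
j = 17 + j
j *= tokens
tokens = j
g -= g > j
if 16 > 1:
    g = process(g)
    factor = (j + tokens) // tokens[2]

5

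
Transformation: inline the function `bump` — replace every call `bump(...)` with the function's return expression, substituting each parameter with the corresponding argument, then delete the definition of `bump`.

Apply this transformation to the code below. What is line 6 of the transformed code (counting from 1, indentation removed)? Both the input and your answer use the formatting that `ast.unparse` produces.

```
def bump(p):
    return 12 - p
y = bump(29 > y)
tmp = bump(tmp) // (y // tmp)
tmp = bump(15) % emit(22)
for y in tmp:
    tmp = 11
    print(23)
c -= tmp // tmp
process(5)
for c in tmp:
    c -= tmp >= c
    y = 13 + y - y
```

Transformed code:
y = 12 - (29 > y)
tmp = (12 - tmp) // (y // tmp)
tmp = (12 - 15) % emit(22)
for y in tmp:
    tmp = 11
    print(23)
c -= tmp // tmp
process(5)
for c in tmp:
    c -= tmp >= c
    y = 13 + y - y

print(23)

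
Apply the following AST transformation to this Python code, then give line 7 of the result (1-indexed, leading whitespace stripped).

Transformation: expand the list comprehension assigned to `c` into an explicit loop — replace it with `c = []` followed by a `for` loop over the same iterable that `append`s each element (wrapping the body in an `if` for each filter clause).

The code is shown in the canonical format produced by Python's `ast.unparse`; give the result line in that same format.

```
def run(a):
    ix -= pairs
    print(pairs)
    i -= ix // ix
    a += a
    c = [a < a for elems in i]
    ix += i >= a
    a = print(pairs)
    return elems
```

for elems in i:

Transformed code:
def run(a):
    ix -= pairs
    print(pairs)
    i -= ix // ix
    a += a
    c = []
    for elems in i:
        c.append(a < a)
    ix += i >= a
    a = print(pairs)
    return elems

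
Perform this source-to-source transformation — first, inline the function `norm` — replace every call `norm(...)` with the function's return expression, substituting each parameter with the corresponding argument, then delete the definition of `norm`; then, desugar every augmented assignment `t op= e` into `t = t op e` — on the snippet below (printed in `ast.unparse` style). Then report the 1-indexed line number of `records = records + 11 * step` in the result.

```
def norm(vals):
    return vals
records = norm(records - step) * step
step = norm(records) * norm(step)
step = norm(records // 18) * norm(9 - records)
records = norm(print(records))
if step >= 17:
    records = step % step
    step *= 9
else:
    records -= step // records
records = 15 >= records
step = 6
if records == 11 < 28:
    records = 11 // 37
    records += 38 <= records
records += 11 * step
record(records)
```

Transformed code:
records = (records - step) * step
step = records * step
step = records // 18 * (9 - records)
records = print(records)
if step >= 17:
    records = step % step
    step = step * 9
else:
    records = records - step // records
records = 15 >= records
step = 6
if records == 11 < 28:
    records = 11 // 37
    records = records + (38 <= records)
records = records + 11 * step
record(records)

15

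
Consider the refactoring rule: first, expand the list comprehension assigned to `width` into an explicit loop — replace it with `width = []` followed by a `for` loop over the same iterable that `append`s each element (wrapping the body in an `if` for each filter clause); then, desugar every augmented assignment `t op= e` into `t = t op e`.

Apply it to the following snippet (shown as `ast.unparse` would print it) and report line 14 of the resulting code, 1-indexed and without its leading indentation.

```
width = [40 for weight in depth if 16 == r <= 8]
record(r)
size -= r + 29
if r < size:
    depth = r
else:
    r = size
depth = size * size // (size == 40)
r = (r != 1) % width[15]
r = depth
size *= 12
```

Transformed code:
width = []
for weight in depth:
    if 16 == r <= 8:
        width.append(40)
record(r)
size = size - (r + 29)
if r < size:
    depth = r
else:
    r = size
depth = size * size // (size == 40)
r = (r != 1) % width[15]
r = depth
size = size * 12

size = size * 12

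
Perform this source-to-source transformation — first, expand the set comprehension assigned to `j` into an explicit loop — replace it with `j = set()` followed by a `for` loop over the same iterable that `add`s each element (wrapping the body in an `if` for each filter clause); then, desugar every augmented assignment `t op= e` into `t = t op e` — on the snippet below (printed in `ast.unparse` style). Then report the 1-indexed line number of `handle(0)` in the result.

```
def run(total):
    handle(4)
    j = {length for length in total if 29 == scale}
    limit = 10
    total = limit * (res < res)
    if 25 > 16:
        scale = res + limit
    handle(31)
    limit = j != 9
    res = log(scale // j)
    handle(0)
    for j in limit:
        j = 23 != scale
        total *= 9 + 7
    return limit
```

Transformed code:
def run(total):
    handle(4)
    j = set()
    for length in total:
        if 29 == scale:
            j.add(length)
    limit = 10
    total = limit * (res < res)
    if 25 > 16:
        scale = res + limit
    handle(31)
    limit = j != 9
    res = log(scale // j)
    handle(0)
    for j in limit:
        j = 23 != scale
        total = total * (9 + 7)
    return limit

14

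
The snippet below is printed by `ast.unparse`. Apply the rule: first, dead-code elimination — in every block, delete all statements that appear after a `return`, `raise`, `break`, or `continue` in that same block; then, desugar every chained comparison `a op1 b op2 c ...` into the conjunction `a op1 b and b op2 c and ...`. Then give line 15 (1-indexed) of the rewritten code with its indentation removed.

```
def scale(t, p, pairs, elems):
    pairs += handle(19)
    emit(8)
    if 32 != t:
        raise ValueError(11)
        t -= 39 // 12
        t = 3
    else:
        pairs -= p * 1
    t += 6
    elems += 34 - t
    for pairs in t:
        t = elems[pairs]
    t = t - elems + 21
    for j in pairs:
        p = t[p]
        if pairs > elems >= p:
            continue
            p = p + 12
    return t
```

Transformed code:
def scale(t, p, pairs, elems):
    pairs += handle(19)
    emit(8)
    if 32 != t:
        raise ValueError(11)
    else:
        pairs -= p * 1
    t += 6
    elems += 34 - t
    for pairs in t:
        t = elems[pairs]
    t = t - elems + 21
    for j in pairs:
        p = t[p]
        if pairs > elems and elems >= p:
            continue
    return t

if pairs > elems and elems >= p:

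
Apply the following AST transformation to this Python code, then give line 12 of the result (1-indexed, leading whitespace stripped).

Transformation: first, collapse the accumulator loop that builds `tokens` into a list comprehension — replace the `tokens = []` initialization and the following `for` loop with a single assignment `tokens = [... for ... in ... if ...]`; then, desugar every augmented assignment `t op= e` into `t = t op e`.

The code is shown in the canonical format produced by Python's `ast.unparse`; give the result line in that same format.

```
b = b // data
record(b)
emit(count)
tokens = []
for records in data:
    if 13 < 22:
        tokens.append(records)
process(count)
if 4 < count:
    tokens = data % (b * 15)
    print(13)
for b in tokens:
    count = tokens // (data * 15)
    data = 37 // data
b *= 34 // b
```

Transformed code:
b = b // data
record(b)
emit(count)
tokens = [records for records in data if 13 < 22]
process(count)
if 4 < count:
    tokens = data % (b * 15)
    print(13)
for b in tokens:
    count = tokens // (data * 15)
    data = 37 // data
b = b * (34 // b)

b = b * (34 // b)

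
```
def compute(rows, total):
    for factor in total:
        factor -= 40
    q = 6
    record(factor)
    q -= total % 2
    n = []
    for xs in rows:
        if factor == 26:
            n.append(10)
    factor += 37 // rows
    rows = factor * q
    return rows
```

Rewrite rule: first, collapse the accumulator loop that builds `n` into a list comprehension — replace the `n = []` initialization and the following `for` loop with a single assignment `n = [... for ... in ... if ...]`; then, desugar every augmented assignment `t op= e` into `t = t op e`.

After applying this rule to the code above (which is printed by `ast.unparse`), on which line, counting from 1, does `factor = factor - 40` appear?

Transformed code:
def compute(rows, total):
    for factor in total:
        factor = factor - 40
    q = 6
    record(factor)
    q = q - total % 2
    n = [10 for xs in rows if factor == 26]
    factor = factor + 37 // rows
    rows = factor * q
    return rows

3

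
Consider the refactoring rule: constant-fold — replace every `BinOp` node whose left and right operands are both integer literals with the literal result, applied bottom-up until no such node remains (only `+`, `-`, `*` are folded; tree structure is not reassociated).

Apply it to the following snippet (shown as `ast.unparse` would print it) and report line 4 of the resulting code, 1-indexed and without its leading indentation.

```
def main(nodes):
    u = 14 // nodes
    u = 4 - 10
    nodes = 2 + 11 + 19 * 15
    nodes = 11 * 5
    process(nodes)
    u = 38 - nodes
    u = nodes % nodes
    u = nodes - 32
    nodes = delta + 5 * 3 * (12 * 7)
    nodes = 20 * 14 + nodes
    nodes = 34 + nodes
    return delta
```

Transformed code:
def main(nodes):
    u = 14 // nodes
    u = -6
    nodes = 298
    nodes = 55
    process(nodes)
    u = 38 - nodes
    u = nodes % nodes
    u = nodes - 32
    nodes = delta + 1260
    nodes = 280 + nodes
    nodes = 34 + nodes
    return delta

nodes = 298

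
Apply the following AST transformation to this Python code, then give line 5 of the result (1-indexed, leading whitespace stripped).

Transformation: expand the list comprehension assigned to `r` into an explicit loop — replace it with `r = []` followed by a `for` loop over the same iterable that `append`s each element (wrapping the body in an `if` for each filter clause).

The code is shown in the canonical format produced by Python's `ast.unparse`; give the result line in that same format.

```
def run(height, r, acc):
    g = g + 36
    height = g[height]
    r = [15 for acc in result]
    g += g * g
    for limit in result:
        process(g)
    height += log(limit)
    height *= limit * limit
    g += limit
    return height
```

Transformed code:
def run(height, r, acc):
    g = g + 36
    height = g[height]
    r = []
    for acc in result:
        r.append(15)
    g += g * g
    for limit in result:
        process(g)
    height += log(limit)
    height *= limit * limit
    g += limit
    return height

for acc in result:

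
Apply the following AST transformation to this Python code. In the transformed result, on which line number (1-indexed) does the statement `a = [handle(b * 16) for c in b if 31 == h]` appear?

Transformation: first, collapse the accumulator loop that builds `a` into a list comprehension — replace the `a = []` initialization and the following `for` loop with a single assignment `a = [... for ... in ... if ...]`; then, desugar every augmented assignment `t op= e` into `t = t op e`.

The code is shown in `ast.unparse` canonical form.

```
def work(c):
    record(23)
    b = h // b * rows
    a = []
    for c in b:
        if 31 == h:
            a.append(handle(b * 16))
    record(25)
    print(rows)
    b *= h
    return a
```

4

Transformed code:
def work(c):
    record(23)
    b = h // b * rows
    a = [handle(b * 16) for c in b if 31 == h]
    record(25)
    print(rows)
    b = b * h
    return a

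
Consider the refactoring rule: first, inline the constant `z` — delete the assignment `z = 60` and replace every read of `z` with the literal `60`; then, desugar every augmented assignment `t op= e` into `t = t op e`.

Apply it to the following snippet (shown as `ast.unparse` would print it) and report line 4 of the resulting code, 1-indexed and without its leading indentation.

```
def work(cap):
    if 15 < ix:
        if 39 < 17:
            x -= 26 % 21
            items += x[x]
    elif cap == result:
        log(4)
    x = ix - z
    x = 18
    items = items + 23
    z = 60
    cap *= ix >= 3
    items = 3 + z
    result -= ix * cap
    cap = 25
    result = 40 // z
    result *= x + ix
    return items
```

Transformed code:
def work(cap):
    if 15 < ix:
        if 39 < 17:
            x = x - 26 % 21
            items = items + x[x]
    elif cap == result:
        log(4)
    x = ix - 60
    x = 18
    items = items + 23
    cap = cap * (ix >= 3)
    items = 3 + 60
    result = result - ix * cap
    cap = 25
    result = 40 // 60
    result = result * (x + ix)
    return items

x = x - 26 % 21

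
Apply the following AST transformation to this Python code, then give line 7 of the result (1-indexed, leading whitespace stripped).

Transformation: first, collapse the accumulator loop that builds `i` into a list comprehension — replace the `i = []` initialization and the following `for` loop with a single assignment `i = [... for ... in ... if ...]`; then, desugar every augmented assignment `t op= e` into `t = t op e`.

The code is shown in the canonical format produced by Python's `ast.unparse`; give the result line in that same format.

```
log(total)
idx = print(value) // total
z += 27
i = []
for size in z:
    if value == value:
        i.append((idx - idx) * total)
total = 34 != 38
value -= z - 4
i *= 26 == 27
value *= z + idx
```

i = i * (26 == 27)

Transformed code:
log(total)
idx = print(value) // total
z = z + 27
i = [(idx - idx) * total for size in z if value == value]
total = 34 != 38
value = value - (z - 4)
i = i * (26 == 27)
value = value * (z + idx)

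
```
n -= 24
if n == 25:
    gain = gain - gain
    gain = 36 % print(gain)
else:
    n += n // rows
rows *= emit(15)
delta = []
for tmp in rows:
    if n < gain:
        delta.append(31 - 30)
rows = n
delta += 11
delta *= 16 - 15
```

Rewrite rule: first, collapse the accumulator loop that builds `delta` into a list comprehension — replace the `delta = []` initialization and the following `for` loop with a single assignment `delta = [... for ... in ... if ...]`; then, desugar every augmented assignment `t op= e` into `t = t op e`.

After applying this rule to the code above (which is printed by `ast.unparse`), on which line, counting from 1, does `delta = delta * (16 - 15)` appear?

Transformed code:
n = n - 24
if n == 25:
    gain = gain - gain
    gain = 36 % print(gain)
else:
    n = n + n // rows
rows = rows * emit(15)
delta = [31 - 30 for tmp in rows if n < gain]
rows = n
delta = delta + 11
delta = delta * (16 - 15)

11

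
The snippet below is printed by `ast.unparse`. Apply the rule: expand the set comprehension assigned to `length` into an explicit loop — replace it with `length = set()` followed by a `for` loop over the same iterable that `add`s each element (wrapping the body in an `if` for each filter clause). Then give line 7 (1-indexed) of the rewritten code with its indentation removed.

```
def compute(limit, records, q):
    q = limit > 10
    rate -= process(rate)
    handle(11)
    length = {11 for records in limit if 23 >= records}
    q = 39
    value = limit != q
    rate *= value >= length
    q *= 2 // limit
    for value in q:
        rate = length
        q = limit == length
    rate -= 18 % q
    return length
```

if 23 >= records:

Transformed code:
def compute(limit, records, q):
    q = limit > 10
    rate -= process(rate)
    handle(11)
    length = set()
    for records in limit:
        if 23 >= records:
            length.add(11)
    q = 39
    value = limit != q
    rate *= value >= length
    q *= 2 // limit
    for value in q:
        rate = length
        q = limit == length
    rate -= 18 % q
    return length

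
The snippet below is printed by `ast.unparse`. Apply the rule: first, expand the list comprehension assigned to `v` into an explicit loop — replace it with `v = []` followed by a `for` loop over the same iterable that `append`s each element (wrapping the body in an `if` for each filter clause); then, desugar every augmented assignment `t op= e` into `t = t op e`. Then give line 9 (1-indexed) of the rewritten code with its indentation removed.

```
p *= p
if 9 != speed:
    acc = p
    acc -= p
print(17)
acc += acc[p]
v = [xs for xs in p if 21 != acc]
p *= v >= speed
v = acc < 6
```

Transformed code:
p = p * p
if 9 != speed:
    acc = p
    acc = acc - p
print(17)
acc = acc + acc[p]
v = []
for xs in p:
    if 21 != acc:
        v.append(xs)
p = p * (v >= speed)
v = acc < 6

if 21 != acc:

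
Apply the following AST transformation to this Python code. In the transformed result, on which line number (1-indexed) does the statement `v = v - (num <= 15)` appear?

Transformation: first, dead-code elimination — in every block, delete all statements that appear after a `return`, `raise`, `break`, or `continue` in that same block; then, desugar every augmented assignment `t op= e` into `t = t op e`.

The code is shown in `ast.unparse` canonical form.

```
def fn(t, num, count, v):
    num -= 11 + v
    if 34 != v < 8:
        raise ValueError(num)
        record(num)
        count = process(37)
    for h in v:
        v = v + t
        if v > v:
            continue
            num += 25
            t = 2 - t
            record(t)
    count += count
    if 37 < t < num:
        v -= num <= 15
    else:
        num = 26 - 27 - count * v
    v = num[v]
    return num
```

11

Transformed code:
def fn(t, num, count, v):
    num = num - (11 + v)
    if 34 != v < 8:
        raise ValueError(num)
    for h in v:
        v = v + t
        if v > v:
            continue
    count = count + count
    if 37 < t < num:
        v = v - (num <= 15)
    else:
        num = 26 - 27 - count * v
    v = num[v]
    return num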